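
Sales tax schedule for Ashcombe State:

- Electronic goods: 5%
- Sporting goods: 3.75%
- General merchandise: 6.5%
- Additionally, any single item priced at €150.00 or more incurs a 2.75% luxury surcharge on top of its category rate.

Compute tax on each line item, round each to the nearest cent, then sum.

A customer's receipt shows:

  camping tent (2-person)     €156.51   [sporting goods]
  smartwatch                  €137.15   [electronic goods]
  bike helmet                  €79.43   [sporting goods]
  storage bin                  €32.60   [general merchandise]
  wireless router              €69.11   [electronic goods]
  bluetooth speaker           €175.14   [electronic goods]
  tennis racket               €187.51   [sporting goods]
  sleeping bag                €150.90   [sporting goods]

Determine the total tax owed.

€61.16

Camping tent (2-person) €156.51: sporting goods → 3.75% + 2.75% surcharge = 6.5% → €10.17
Smartwatch €137.15: electronic goods → 5% → €6.86
Bike helmet €79.43: sporting goods → 3.75% → €2.98
Storage bin €32.60: general merchandise → 6.5% → €2.12
Wireless router €69.11: electronic goods → 5% → €3.46
Bluetooth speaker €175.14: electronic goods → 5% + 2.75% surcharge = 7.75% → €13.57
Tennis racket €187.51: sporting goods → 3.75% + 2.75% surcharge = 6.5% → €12.19
Sleeping bag €150.90: sporting goods → 3.75% + 2.75% surcharge = 6.5% → €9.81
Total tax = €10.17 + €6.86 + €2.98 + €2.12 + €3.46 + €13.57 + €12.19 + €9.81 = €61.16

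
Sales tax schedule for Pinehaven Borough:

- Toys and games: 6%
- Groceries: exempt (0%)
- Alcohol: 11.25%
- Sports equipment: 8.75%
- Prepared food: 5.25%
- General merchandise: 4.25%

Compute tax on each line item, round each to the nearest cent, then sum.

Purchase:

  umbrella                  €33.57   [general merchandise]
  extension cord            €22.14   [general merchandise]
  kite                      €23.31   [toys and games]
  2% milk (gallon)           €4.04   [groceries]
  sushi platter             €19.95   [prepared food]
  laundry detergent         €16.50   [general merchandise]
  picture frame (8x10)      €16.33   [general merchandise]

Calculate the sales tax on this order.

Umbrella €33.57: general merchandise → 4.25% → €1.43
Extension cord €22.14: general merchandise → 4.25% → €0.94
Kite €23.31: toys and games → 6% → €1.40
2% milk (gallon) €4.04: groceries → 0% → €0.00
Sushi platter €19.95: prepared food → 5.25% → €1.05
Laundry detergent €16.50: general merchandise → 4.25% → €0.70
Picture frame (8x10) €16.33: general merchandise → 4.25% → €0.69
Total tax = €1.43 + €0.94 + €1.40 + €1.05 + €0.70 + €0.69 = €6.21

€6.21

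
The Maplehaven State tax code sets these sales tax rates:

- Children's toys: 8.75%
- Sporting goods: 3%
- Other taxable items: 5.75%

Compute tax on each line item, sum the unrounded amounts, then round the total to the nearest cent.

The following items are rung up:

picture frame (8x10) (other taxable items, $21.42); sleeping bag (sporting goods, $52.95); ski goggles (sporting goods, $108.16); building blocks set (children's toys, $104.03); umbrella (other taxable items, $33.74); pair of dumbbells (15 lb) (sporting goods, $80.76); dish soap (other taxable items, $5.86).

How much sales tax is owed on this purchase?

$19.87

Picture frame (8x10) $21.42: other taxable items → 5.75% → $1.23165
Sleeping bag $52.95: sporting goods → 3% → $1.5885
Ski goggles $108.16: sporting goods → 3% → $3.2448
Building blocks set $104.03: children's toys → 8.75% → $9.102625
Umbrella $33.74: other taxable items → 5.75% → $1.94005
Pair of dumbbells (15 lb) $80.76: sporting goods → 3% → $2.4228
Dish soap $5.86: other taxable items → 5.75% → $0.33695
Unrounded tax sum = $19.867375 → $19.87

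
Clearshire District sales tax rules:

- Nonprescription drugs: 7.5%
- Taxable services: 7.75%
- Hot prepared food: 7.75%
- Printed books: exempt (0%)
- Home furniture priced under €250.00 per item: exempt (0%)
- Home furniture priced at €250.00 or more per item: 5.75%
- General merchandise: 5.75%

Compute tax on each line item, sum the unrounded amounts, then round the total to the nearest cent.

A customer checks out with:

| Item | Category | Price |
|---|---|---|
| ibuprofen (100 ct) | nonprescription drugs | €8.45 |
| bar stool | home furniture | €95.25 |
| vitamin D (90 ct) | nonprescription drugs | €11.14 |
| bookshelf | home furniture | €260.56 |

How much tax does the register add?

Ibuprofen (100 ct) €8.45: nonprescription drugs → 7.5% → €0.63375
Bar stool €95.25: home furniture, under €250.00 → 0% → €0.00
Vitamin D (90 ct) €11.14: nonprescription drugs → 7.5% → €0.8355
Bookshelf €260.56: home furniture, €250.00 or more → 5.75% → €14.9822
Unrounded tax sum = €16.45145 → €16.45

€16.45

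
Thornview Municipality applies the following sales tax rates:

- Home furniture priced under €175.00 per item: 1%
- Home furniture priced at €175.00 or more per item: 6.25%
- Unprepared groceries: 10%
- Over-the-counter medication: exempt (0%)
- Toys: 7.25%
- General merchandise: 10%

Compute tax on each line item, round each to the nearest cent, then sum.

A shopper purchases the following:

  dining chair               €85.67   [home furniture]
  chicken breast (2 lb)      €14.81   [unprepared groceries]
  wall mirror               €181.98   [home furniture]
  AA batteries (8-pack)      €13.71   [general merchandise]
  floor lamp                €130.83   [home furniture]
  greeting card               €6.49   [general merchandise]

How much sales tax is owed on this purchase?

€17.04

Dining chair €85.67: home furniture, under €175.00 → 1% → €0.86
Chicken breast (2 lb) €14.81: unprepared groceries → 10% → €1.48
Wall mirror €181.98: home furniture, €175.00 or more → 6.25% → €11.37
AA batteries (8-pack) €13.71: general merchandise → 10% → €1.37
Floor lamp €130.83: home furniture, under €175.00 → 1% → €1.31
Greeting card €6.49: general merchandise → 10% → €0.65
Total tax = €0.86 + €1.48 + €11.37 + €1.37 + €1.31 + €0.65 = €17.04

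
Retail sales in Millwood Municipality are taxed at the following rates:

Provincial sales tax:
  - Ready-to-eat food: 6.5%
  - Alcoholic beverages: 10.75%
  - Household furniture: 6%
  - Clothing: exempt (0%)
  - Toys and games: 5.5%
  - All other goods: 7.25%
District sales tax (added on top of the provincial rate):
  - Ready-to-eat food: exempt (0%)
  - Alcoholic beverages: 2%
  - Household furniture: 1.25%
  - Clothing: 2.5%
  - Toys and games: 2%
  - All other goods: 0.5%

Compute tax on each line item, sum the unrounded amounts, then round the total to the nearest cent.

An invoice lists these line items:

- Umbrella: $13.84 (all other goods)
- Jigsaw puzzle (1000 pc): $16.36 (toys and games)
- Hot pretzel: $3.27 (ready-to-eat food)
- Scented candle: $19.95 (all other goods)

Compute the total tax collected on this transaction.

$4.06

Umbrella $13.84: all other goods → 7.25% + 0.5% district = 7.75% → $1.0726
Jigsaw puzzle (1000 pc) $16.36: toys and games → 5.5% + 2% district = 7.5% → $1.227
Hot pretzel $3.27: ready-to-eat food → 6.5% + 0% district = 6.5% → $0.21255
Scented candle $19.95: all other goods → 7.25% + 0.5% district = 7.75% → $1.546125
Unrounded tax sum = $4.058275 → $4.06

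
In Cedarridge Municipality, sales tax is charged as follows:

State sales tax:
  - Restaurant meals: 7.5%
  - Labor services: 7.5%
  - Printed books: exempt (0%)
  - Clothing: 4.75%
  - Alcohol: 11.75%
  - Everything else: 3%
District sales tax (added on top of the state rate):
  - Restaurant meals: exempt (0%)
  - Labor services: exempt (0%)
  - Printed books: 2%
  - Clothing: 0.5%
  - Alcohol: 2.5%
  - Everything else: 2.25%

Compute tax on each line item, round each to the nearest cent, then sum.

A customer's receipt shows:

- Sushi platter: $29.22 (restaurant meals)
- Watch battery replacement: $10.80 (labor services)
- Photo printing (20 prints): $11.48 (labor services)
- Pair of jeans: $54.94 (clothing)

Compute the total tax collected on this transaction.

$6.74

Sushi platter $29.22: restaurant meals → 7.5% + 0% district = 7.5% → $2.19
Watch battery replacement $10.80: labor services → 7.5% + 0% district = 7.5% → $0.81
Photo printing (20 prints) $11.48: labor services → 7.5% + 0% district = 7.5% → $0.86
Pair of jeans $54.94: clothing → 4.75% + 0.5% district = 5.25% → $2.88
Total tax = $2.19 + $0.81 + $0.86 + $2.88 = $6.74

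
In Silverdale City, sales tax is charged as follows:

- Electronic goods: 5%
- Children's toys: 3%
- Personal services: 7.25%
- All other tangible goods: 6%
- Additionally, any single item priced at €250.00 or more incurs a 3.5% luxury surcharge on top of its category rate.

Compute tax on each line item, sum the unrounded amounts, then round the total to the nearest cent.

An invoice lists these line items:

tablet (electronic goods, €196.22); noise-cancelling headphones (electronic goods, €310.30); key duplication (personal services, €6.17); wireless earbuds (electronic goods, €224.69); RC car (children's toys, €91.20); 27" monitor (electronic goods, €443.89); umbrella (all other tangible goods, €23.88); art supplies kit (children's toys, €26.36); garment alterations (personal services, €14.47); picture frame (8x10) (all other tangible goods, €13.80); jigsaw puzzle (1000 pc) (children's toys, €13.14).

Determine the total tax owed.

Tablet €196.22: electronic goods → 5% → €9.811
Noise-cancelling headphones €310.30: electronic goods → 5% + 3.5% surcharge = 8.5% → €26.3755
Key duplication €6.17: personal services → 7.25% → €0.447325
Wireless earbuds €224.69: electronic goods → 5% → €11.2345
RC car €91.20: children's toys → 3% → €2.736
27" monitor €443.89: electronic goods → 5% + 3.5% surcharge = 8.5% → €37.73065
Umbrella €23.88: all other tangible goods → 6% → €1.4328
Art supplies kit €26.36: children's toys → 3% → €0.7908
Garment alterations €14.47: personal services → 7.25% → €1.049075
Picture frame (8x10) €13.80: all other tangible goods → 6% → €0.828
Jigsaw puzzle (1000 pc) €13.14: children's toys → 3% → €0.3942
Unrounded tax sum = €92.82985 → €92.83

€92.83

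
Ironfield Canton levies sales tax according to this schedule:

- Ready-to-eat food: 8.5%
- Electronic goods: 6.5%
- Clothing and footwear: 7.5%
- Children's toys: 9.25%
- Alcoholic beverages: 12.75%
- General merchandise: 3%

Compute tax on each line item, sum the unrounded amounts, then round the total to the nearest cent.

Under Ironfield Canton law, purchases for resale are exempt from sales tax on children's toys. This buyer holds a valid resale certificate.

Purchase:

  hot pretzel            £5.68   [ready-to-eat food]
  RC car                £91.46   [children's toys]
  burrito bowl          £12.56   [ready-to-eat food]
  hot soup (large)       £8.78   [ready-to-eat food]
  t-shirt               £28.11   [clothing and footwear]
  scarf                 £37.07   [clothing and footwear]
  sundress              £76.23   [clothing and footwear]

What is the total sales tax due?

£12.90

Hot pretzel £5.68: ready-to-eat food → 8.5% → £0.4828
RC car £91.46: children's toys, buyer-exempt → 0% → £0.00
Burrito bowl £12.56: ready-to-eat food → 8.5% → £1.0676
Hot soup (large) £8.78: ready-to-eat food → 8.5% → £0.7463
T-shirt £28.11: clothing and footwear → 7.5% → £2.10825
Scarf £37.07: clothing and footwear → 7.5% → £2.78025
Sundress £76.23: clothing and footwear → 7.5% → £5.71725
Unrounded tax sum = £12.90245 → £12.90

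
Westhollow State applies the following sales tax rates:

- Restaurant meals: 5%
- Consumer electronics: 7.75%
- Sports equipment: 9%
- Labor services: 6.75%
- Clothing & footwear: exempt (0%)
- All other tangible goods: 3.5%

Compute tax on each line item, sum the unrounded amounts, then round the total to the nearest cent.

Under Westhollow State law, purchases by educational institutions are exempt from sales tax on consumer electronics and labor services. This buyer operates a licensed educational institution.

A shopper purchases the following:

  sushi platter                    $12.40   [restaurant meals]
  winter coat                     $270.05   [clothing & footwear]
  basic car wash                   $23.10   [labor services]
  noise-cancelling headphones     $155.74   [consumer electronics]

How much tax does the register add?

$0.62

Sushi platter $12.40: restaurant meals → 5% → $0.62
Winter coat $270.05: clothing & footwear → 0% → $0.00
Basic car wash $23.10: labor services, buyer-exempt → 0% → $0.00
Noise-cancelling headphones $155.74: consumer electronics, buyer-exempt → 0% → $0.00
Unrounded tax sum = $0.62 → $0.62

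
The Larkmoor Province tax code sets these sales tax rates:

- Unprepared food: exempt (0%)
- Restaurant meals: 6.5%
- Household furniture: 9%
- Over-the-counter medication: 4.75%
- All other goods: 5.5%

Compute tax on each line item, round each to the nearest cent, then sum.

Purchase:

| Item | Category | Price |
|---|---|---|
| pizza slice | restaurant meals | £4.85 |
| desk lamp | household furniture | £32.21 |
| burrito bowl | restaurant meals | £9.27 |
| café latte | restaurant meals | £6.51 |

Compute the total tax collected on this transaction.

£4.24

Pizza slice £4.85: restaurant meals → 6.5% → £0.32
Desk lamp £32.21: household furniture → 9% → £2.90
Burrito bowl £9.27: restaurant meals → 6.5% → £0.60
Café latte £6.51: restaurant meals → 6.5% → £0.42
Total tax = £0.32 + £2.90 + £0.60 + £0.42 = £4.24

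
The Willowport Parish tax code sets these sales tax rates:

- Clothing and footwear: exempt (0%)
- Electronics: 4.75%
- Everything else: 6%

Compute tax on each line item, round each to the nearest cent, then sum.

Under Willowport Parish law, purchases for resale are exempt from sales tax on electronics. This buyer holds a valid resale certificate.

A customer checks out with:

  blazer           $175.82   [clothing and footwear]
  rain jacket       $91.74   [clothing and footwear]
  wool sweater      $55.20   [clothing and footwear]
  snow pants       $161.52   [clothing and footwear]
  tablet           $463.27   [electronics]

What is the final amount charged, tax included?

$947.55

Blazer $175.82: clothing and footwear → 0% → $0.00
Rain jacket $91.74: clothing and footwear → 0% → $0.00
Wool sweater $55.20: clothing and footwear → 0% → $0.00
Snow pants $161.52: clothing and footwear → 0% → $0.00
Tablet $463.27: electronics, buyer-exempt → 0% → $0.00
Subtotal = $947.55; tax = $0.00; total due = $947.55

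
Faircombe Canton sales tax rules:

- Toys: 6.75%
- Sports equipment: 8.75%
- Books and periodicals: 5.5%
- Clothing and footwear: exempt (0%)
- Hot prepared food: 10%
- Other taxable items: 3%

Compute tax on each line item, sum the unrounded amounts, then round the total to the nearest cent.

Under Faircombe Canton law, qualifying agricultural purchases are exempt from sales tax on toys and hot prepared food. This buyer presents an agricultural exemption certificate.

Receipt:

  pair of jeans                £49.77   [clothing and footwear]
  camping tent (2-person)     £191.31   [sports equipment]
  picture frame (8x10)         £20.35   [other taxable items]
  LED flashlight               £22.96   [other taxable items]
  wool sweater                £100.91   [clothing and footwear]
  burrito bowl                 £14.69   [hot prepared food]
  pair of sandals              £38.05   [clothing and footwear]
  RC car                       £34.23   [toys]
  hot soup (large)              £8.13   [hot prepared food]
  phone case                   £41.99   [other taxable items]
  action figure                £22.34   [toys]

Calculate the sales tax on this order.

£19.30

Pair of jeans £49.77: clothing and footwear → 0% → £0.00
Camping tent (2-person) £191.31: sports equipment → 8.75% → £16.739625
Picture frame (8x10) £20.35: other taxable items → 3% → £0.6105
LED flashlight £22.96: other taxable items → 3% → £0.6888
Wool sweater £100.91: clothing and footwear → 0% → £0.00
Burrito bowl £14.69: hot prepared food, buyer-exempt → 0% → £0.00
Pair of sandals £38.05: clothing and footwear → 0% → £0.00
RC car £34.23: toys, buyer-exempt → 0% → £0.00
Hot soup (large) £8.13: hot prepared food, buyer-exempt → 0% → £0.00
Phone case £41.99: other taxable items → 3% → £1.2597
Action figure £22.34: toys, buyer-exempt → 0% → £0.00
Unrounded tax sum = £19.298625 → £19.30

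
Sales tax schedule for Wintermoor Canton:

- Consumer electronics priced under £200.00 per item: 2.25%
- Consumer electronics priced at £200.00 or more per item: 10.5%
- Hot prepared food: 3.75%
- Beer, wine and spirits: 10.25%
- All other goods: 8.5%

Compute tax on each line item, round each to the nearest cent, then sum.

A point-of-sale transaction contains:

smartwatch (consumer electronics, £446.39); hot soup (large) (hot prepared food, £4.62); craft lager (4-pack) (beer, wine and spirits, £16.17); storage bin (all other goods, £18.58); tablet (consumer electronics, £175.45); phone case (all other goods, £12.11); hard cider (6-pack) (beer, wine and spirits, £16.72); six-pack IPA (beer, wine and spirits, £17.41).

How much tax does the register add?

£58.75

Smartwatch £446.39: consumer electronics, £200.00 or more → 10.5% → £46.87
Hot soup (large) £4.62: hot prepared food → 3.75% → £0.17
Craft lager (4-pack) £16.17: beer, wine and spirits → 10.25% → £1.66
Storage bin £18.58: all other goods → 8.5% → £1.58
Tablet £175.45: consumer electronics, under £200.00 → 2.25% → £3.95
Phone case £12.11: all other goods → 8.5% → £1.03
Hard cider (6-pack) £16.72: beer, wine and spirits → 10.25% → £1.71
Six-pack IPA £17.41: beer, wine and spirits → 10.25% → £1.78
Total tax = £46.87 + £0.17 + £1.66 + £1.58 + £3.95 + £1.03 + £1.71 + £1.78 = £58.75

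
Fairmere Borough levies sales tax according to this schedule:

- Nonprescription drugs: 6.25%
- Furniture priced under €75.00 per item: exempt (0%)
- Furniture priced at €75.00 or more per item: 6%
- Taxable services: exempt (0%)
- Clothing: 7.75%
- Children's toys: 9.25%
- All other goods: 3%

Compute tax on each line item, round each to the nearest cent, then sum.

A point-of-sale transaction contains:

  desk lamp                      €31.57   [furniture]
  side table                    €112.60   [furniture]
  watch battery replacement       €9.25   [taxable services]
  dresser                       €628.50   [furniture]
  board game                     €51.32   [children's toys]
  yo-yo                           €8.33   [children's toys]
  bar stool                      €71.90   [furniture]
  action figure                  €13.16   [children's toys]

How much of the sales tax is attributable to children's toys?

€6.74

Board game €51.32: children's toys → 9.25% → €4.75
Yo-yo €8.33: children's toys → 9.25% → €0.77
Action figure €13.16: children's toys → 9.25% → €1.22
Tax on children's toys = €4.75 + €0.77 + €1.22 = €6.74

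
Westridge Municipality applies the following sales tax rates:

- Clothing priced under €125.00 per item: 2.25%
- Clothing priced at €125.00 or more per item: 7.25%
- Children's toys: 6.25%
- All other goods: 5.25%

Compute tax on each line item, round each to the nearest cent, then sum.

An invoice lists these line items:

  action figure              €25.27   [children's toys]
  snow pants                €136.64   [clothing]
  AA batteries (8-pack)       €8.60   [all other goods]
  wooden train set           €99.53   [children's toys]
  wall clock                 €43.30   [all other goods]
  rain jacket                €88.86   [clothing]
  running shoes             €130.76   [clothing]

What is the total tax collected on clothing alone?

Snow pants €136.64: clothing, €125.00 or more → 7.25% → €9.91
Rain jacket €88.86: clothing, under €125.00 → 2.25% → €2.00
Running shoes €130.76: clothing, €125.00 or more → 7.25% → €9.48
Tax on clothing = €9.91 + €2.00 + €9.48 = €21.39

€21.39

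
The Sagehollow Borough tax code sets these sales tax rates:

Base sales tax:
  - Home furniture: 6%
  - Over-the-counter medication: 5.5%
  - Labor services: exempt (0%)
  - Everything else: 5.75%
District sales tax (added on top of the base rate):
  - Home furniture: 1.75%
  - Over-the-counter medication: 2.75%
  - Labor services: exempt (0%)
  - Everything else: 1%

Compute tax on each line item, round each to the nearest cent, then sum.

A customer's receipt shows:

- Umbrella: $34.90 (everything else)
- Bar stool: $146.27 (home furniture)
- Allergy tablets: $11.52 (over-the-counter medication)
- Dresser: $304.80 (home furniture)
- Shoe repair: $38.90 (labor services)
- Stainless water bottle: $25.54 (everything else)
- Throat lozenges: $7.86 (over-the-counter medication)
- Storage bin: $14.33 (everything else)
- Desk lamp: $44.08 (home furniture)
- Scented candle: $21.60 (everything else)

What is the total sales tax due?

$46.49

Umbrella $34.90: everything else → 5.75% + 1% district = 6.75% → $2.36
Bar stool $146.27: home furniture → 6% + 1.75% district = 7.75% → $11.34
Allergy tablets $11.52: over-the-counter medication → 5.5% + 2.75% district = 8.25% → $0.95
Dresser $304.80: home furniture → 6% + 1.75% district = 7.75% → $23.62
Shoe repair $38.90: labor services → 0% + 0% district = 0% → $0.00
Stainless water bottle $25.54: everything else → 5.75% + 1% district = 6.75% → $1.72
Throat lozenges $7.86: over-the-counter medication → 5.5% + 2.75% district = 8.25% → $0.65
Storage bin $14.33: everything else → 5.75% + 1% district = 6.75% → $0.97
Desk lamp $44.08: home furniture → 6% + 1.75% district = 7.75% → $3.42
Scented candle $21.60: everything else → 5.75% + 1% district = 6.75% → $1.46
Total tax = $2.36 + $11.34 + $0.95 + $23.62 + $1.72 + $0.65 + $0.97 + $3.42 + $1.46 = $46.49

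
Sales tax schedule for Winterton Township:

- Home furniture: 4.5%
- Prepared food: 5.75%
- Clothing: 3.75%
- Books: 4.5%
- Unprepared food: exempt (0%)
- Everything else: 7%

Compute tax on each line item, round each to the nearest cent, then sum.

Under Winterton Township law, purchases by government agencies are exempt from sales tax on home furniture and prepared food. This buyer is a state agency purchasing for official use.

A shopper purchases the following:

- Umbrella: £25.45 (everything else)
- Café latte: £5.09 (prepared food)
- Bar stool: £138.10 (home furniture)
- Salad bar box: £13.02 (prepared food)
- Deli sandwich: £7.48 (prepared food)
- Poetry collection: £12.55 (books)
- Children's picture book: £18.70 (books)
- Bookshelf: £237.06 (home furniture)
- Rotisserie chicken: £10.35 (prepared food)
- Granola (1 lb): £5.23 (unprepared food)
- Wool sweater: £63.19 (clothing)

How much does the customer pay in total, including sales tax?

Umbrella £25.45: everything else → 7% → £1.78
Café latte £5.09: prepared food, buyer-exempt → 0% → £0.00
Bar stool £138.10: home furniture, buyer-exempt → 0% → £0.00
Salad bar box £13.02: prepared food, buyer-exempt → 0% → £0.00
Deli sandwich £7.48: prepared food, buyer-exempt → 0% → £0.00
Poetry collection £12.55: books → 4.5% → £0.56
Children's picture book £18.70: books → 4.5% → £0.84
Bookshelf £237.06: home furniture, buyer-exempt → 0% → £0.00
Rotisserie chicken £10.35: prepared food, buyer-exempt → 0% → £0.00
Granola (1 lb) £5.23: unprepared food → 0% → £0.00
Wool sweater £63.19: clothing → 3.75% → £2.37
Subtotal = £536.22; tax = £5.55; total due = £541.77

£541.77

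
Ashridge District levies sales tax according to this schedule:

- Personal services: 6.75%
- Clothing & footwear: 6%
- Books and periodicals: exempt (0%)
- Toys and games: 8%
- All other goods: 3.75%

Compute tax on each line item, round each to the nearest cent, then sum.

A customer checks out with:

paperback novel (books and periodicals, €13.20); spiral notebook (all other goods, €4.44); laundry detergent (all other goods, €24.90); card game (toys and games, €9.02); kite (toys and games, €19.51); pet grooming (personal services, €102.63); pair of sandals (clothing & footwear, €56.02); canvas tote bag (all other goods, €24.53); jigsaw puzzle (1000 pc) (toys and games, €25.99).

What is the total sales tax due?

€16.67

Paperback novel €13.20: books and periodicals → 0% → €0.00
Spiral notebook €4.44: all other goods → 3.75% → €0.17
Laundry detergent €24.90: all other goods → 3.75% → €0.93
Card game €9.02: toys and games → 8% → €0.72
Kite €19.51: toys and games → 8% → €1.56
Pet grooming €102.63: personal services → 6.75% → €6.93
Pair of sandals €56.02: clothing & footwear → 6% → €3.36
Canvas tote bag €24.53: all other goods → 3.75% → €0.92
Jigsaw puzzle (1000 pc) €25.99: toys and games → 8% → €2.08
Total tax = €0.17 + €0.93 + €0.72 + €1.56 + €6.93 + €3.36 + €0.92 + €2.08 = €16.67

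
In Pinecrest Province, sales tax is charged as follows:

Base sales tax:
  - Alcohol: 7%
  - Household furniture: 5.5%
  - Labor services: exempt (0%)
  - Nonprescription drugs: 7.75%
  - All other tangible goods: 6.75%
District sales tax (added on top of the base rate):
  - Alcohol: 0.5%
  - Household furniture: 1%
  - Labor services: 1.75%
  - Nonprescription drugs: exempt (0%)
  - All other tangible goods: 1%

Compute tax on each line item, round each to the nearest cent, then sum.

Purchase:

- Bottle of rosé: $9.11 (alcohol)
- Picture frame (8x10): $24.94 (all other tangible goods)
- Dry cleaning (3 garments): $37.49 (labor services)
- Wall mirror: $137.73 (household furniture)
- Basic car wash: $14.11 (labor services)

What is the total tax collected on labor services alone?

$0.91

Dry cleaning (3 garments) $37.49: labor services → 0% + 1.75% district = 1.75% → $0.66
Basic car wash $14.11: labor services → 0% + 1.75% district = 1.75% → $0.25
Tax on labor services = $0.66 + $0.25 = $0.91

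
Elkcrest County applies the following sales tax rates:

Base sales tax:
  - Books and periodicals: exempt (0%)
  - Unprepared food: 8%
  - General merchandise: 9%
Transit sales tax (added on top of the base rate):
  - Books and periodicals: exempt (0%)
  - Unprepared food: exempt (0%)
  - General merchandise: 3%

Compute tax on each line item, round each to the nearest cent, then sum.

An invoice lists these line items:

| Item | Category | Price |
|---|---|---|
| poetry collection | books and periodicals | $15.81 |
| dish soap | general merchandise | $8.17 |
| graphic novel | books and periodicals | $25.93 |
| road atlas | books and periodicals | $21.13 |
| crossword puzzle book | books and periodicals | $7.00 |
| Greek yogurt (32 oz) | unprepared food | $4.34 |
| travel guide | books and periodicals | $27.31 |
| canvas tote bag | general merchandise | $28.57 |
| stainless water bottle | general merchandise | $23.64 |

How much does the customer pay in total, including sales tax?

$169.50

Poetry collection $15.81: books and periodicals → 0% + 0% transit = 0% → $0.00
Dish soap $8.17: general merchandise → 9% + 3% transit = 12% → $0.98
Graphic novel $25.93: books and periodicals → 0% + 0% transit = 0% → $0.00
Road atlas $21.13: books and periodicals → 0% + 0% transit = 0% → $0.00
Crossword puzzle book $7.00: books and periodicals → 0% + 0% transit = 0% → $0.00
Greek yogurt (32 oz) $4.34: unprepared food → 8% + 0% transit = 8% → $0.35
Travel guide $27.31: books and periodicals → 0% + 0% transit = 0% → $0.00
Canvas tote bag $28.57: general merchandise → 9% + 3% transit = 12% → $3.43
Stainless water bottle $23.64: general merchandise → 9% + 3% transit = 12% → $2.84
Subtotal = $161.90; tax = $7.60; total due = $169.50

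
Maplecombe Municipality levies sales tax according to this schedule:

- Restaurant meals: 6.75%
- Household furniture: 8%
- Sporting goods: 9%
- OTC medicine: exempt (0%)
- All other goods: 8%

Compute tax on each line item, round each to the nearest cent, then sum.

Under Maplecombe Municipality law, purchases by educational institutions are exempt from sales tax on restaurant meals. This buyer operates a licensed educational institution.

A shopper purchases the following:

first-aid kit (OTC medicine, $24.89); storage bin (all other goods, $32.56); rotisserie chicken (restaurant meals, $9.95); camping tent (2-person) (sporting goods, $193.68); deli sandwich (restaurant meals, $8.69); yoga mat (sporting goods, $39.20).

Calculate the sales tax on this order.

First-aid kit $24.89: OTC medicine → 0% → $0.00
Storage bin $32.56: all other goods → 8% → $2.60
Rotisserie chicken $9.95: restaurant meals, buyer-exempt → 0% → $0.00
Camping tent (2-person) $193.68: sporting goods → 9% → $17.43
Deli sandwich $8.69: restaurant meals, buyer-exempt → 0% → $0.00
Yoga mat $39.20: sporting goods → 9% → $3.53
Total tax = $2.60 + $17.43 + $3.53 = $23.56

$23.56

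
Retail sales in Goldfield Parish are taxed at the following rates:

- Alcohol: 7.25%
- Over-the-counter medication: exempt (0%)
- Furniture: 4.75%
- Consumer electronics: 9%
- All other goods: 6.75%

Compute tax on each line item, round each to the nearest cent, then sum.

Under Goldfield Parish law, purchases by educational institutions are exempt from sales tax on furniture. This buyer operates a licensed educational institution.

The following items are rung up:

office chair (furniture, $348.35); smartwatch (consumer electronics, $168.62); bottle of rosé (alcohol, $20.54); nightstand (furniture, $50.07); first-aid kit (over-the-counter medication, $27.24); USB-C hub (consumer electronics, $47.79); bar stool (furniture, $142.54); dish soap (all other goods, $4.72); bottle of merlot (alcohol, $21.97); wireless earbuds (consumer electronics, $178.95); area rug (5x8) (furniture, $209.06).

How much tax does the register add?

$38.99

Office chair $348.35: furniture, buyer-exempt → 0% → $0.00
Smartwatch $168.62: consumer electronics → 9% → $15.18
Bottle of rosé $20.54: alcohol → 7.25% → $1.49
Nightstand $50.07: furniture, buyer-exempt → 0% → $0.00
First-aid kit $27.24: over-the-counter medication → 0% → $0.00
USB-C hub $47.79: consumer electronics → 9% → $4.30
Bar stool $142.54: furniture, buyer-exempt → 0% → $0.00
Dish soap $4.72: all other goods → 6.75% → $0.32
Bottle of merlot $21.97: alcohol → 7.25% → $1.59
Wireless earbuds $178.95: consumer electronics → 9% → $16.11
Area rug (5x8) $209.06: furniture, buyer-exempt → 0% → $0.00
Total tax = $15.18 + $1.49 + $4.30 + $0.32 + $1.59 + $16.11 = $38.99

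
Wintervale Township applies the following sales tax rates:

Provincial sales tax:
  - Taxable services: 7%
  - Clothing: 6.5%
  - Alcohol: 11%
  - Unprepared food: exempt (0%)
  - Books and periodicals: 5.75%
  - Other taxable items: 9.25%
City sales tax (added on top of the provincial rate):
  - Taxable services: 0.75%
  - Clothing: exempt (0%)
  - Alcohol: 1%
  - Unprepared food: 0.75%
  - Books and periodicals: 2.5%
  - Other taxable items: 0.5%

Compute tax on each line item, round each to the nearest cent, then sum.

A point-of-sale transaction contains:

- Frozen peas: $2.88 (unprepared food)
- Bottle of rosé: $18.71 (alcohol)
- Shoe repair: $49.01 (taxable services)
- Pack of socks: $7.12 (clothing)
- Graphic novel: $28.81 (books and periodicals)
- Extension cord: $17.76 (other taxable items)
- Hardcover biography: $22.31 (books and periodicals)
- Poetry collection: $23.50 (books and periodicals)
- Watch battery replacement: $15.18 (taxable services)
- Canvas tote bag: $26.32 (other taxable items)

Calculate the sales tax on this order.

$18.17

Frozen peas $2.88: unprepared food → 0% + 0.75% city = 0.75% → $0.02
Bottle of rosé $18.71: alcohol → 11% + 1% city = 12% → $2.25
Shoe repair $49.01: taxable services → 7% + 0.75% city = 7.75% → $3.80
Pack of socks $7.12: clothing → 6.5% + 0% city = 6.5% → $0.46
Graphic novel $28.81: books and periodicals → 5.75% + 2.5% city = 8.25% → $2.38
Extension cord $17.76: other taxable items → 9.25% + 0.5% city = 9.75% → $1.73
Hardcover biography $22.31: books and periodicals → 5.75% + 2.5% city = 8.25% → $1.84
Poetry collection $23.50: books and periodicals → 5.75% + 2.5% city = 8.25% → $1.94
Watch battery replacement $15.18: taxable services → 7% + 0.75% city = 7.75% → $1.18
Canvas tote bag $26.32: other taxable items → 9.25% + 0.5% city = 9.75% → $2.57
Total tax = $0.02 + $2.25 + $3.80 + $0.46 + $2.38 + $1.73 + $1.84 + $1.94 + $1.18 + $2.57 = $18.17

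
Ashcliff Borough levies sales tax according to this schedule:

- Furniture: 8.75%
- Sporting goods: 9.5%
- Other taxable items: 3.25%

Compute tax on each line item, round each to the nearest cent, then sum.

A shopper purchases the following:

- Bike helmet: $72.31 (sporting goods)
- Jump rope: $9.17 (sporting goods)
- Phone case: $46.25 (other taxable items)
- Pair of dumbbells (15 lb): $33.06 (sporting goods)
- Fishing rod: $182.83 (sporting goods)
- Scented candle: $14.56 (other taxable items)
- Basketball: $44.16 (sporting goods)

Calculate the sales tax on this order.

$34.42

Bike helmet $72.31: sporting goods → 9.5% → $6.87
Jump rope $9.17: sporting goods → 9.5% → $0.87
Phone case $46.25: other taxable items → 3.25% → $1.50
Pair of dumbbells (15 lb) $33.06: sporting goods → 9.5% → $3.14
Fishing rod $182.83: sporting goods → 9.5% → $17.37
Scented candle $14.56: other taxable items → 3.25% → $0.47
Basketball $44.16: sporting goods → 9.5% → $4.20
Total tax = $6.87 + $0.87 + $1.50 + $3.14 + $17.37 + $0.47 + $4.20 = $34.42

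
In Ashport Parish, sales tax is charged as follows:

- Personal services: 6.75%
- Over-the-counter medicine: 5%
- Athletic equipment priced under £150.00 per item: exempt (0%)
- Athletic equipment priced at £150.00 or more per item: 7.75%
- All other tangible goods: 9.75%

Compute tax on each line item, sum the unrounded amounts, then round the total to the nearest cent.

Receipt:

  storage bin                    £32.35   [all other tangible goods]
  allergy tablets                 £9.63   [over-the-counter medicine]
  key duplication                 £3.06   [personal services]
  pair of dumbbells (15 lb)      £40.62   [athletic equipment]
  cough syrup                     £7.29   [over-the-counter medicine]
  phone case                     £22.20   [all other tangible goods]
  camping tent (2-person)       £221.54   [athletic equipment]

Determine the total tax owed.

£23.54

Storage bin £32.35: all other tangible goods → 9.75% → £3.154125
Allergy tablets £9.63: over-the-counter medicine → 5% → £0.4815
Key duplication £3.06: personal services → 6.75% → £0.20655
Pair of dumbbells (15 lb) £40.62: athletic equipment, under £150.00 → 0% → £0.00
Cough syrup £7.29: over-the-counter medicine → 5% → £0.3645
Phone case £22.20: all other tangible goods → 9.75% → £2.1645
Camping tent (2-person) £221.54: athletic equipment, £150.00 or more → 7.75% → £17.16935
Unrounded tax sum = £23.540525 → £23.54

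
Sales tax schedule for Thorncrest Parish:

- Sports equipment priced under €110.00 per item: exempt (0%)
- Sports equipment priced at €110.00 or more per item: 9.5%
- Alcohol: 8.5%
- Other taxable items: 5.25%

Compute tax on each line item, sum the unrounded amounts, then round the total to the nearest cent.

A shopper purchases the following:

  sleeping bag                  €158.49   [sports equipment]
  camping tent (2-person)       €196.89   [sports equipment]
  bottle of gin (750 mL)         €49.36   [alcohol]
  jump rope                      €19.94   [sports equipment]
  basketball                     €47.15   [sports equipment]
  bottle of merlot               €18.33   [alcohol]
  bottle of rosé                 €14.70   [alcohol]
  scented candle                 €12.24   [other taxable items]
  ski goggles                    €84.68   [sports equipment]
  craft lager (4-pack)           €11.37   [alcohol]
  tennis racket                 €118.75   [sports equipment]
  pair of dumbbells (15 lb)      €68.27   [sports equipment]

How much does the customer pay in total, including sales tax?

€853.82

Sleeping bag €158.49: sports equipment, €110.00 or more → 9.5% → €15.05655
Camping tent (2-person) €196.89: sports equipment, €110.00 or more → 9.5% → €18.70455
Bottle of gin (750 mL) €49.36: alcohol → 8.5% → €4.1956
Jump rope €19.94: sports equipment, under €110.00 → 0% → €0.00
Basketball €47.15: sports equipment, under €110.00 → 0% → €0.00
Bottle of merlot €18.33: alcohol → 8.5% → €1.55805
Bottle of rosé €14.70: alcohol → 8.5% → €1.2495
Scented candle €12.24: other taxable items → 5.25% → €0.6426
Ski goggles €84.68: sports equipment, under €110.00 → 0% → €0.00
Craft lager (4-pack) €11.37: alcohol → 8.5% → €0.96645
Tennis racket €118.75: sports equipment, €110.00 or more → 9.5% → €11.28125
Pair of dumbbells (15 lb) €68.27: sports equipment, under €110.00 → 0% → €0.00
Subtotal = €800.17; unrounded tax = €53.65455 → €53.65; total due = €853.82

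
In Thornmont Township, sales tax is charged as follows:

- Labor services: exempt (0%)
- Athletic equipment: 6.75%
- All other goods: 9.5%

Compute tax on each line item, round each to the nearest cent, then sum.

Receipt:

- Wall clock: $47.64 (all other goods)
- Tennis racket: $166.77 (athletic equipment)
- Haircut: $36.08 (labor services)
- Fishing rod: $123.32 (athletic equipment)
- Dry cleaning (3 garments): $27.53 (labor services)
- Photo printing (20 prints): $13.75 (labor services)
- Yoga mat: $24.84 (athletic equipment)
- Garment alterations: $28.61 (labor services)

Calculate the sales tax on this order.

$25.79

Wall clock $47.64: all other goods → 9.5% → $4.53
Tennis racket $166.77: athletic equipment → 6.75% → $11.26
Haircut $36.08: labor services → 0% → $0.00
Fishing rod $123.32: athletic equipment → 6.75% → $8.32
Dry cleaning (3 garments) $27.53: labor services → 0% → $0.00
Photo printing (20 prints) $13.75: labor services → 0% → $0.00
Yoga mat $24.84: athletic equipment → 6.75% → $1.68
Garment alterations $28.61: labor services → 0% → $0.00
Total tax = $4.53 + $11.26 + $8.32 + $1.68 = $25.79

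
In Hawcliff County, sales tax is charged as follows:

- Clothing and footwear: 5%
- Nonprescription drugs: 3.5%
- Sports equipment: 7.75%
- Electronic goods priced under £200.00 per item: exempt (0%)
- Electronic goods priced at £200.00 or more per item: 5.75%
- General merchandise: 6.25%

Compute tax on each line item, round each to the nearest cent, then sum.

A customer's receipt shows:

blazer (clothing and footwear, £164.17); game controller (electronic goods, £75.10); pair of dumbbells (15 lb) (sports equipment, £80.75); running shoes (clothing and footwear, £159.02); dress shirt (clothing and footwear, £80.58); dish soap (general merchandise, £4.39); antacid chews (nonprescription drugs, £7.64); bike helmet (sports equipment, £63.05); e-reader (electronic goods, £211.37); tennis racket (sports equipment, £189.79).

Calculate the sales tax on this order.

£58.74

Blazer £164.17: clothing and footwear → 5% → £8.21
Game controller £75.10: electronic goods, under £200.00 → 0% → £0.00
Pair of dumbbells (15 lb) £80.75: sports equipment → 7.75% → £6.26
Running shoes £159.02: clothing and footwear → 5% → £7.95
Dress shirt £80.58: clothing and footwear → 5% → £4.03
Dish soap £4.39: general merchandise → 6.25% → £0.27
Antacid chews £7.64: nonprescription drugs → 3.5% → £0.27
Bike helmet £63.05: sports equipment → 7.75% → £4.89
E-reader £211.37: electronic goods, £200.00 or more → 5.75% → £12.15
Tennis racket £189.79: sports equipment → 7.75% → £14.71
Total tax = £8.21 + £6.26 + £7.95 + £4.03 + £0.27 + £0.27 + £4.89 + £12.15 + £14.71 = £58.74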